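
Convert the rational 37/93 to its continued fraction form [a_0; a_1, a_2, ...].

Run the Euclidean algorithm on 37 and 93; the successive quotients are the partial quotients a_0, a_1, ... (each step inverts the fractional part left over by the previous one):
  37 = 0*93 + 37, so a_0 = 0.
  93 = 2*37 + 19, so a_1 = 2.
  37 = 1*19 + 18, so a_2 = 1.
  19 = 1*18 + 1, so a_3 = 1.
  18 = 18*1 + 0, so a_4 = 18.
The remainder reaches 0 after 5 divisions, so the expansion has 5 partial quotients, read off in order.

[0; 2, 1, 1, 18]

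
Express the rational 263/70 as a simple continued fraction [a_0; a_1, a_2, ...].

[3; 1, 3, 8, 2]

Run the Euclidean algorithm on 263 and 70; the successive quotients are the partial quotients a_0, a_1, ... (each step inverts the fractional part left over by the previous one):
  263 = 3*70 + 53, so a_0 = 3.
  70 = 1*53 + 17, so a_1 = 1.
  53 = 3*17 + 2, so a_2 = 3.
  17 = 8*2 + 1, so a_3 = 8.
  2 = 2*1 + 0, so a_4 = 2.
The remainder reaches 0 after 5 divisions, so the expansion has 5 partial quotients, read off in order.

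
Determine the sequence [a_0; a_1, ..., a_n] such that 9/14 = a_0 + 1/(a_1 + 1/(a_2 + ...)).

[0; 1, 1, 1, 4]

Run the Euclidean algorithm on 9 and 14; the successive quotients are the partial quotients a_0, a_1, ... (each step inverts the fractional part left over by the previous one):
  9 = 0*14 + 9, so a_0 = 0.
  14 = 1*9 + 5, so a_1 = 1.
  9 = 1*5 + 4, so a_2 = 1.
  5 = 1*4 + 1, so a_3 = 1.
  4 = 4*1 + 0, so a_4 = 4.
The remainder reaches 0 after 5 divisions, so the expansion has 5 partial quotients, read off in order.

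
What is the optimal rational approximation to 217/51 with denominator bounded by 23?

17/4

Expand x = 217/51 as a continued fraction with the Euclidean algorithm:
  217 = 4*51 + 13, so a_0 = 4.
  51 = 3*13 + 12, so a_1 = 3.
  13 = 1*12 + 1, so a_2 = 1.
  12 = 12*1 + 0, so a_3 = 12.
so x = [4; 3, 1, 12].
Convergents (p_i = a_i*p_{i-1} + p_{i-2}, q_i = a_i*q_{i-1} + q_{i-2} with p_{-2}=0, p_{-1}=1, q_{-2}=1, q_{-1}=0), until the denominator exceeds 23:
  i=0: a_0=4, p_0 = 4*1 + 0 = 4, q_0 = 4*0 + 1 = 1.
  i=1: a_1=3, p_1 = 3*4 + 1 = 13, q_1 = 3*1 + 0 = 3.
  i=2: a_2=1, p_2 = 1*13 + 4 = 17, q_2 = 1*3 + 1 = 4.
  i=3: a_3=12, p_3 = 12*17 + 13 = 217, q_3 = 12*4 + 3 = 51.
q_3 = 51 > 23, so the last convergent with denominator <= 23 is p_2/q_2 = 17/4.
The closest fraction with denominator <= 23 is either p_2/q_2 or the intermediate fraction (k*p_2 + p_1)/(k*q_2 + q_1) with the largest k >= 1 whose denominator stays <= 23; these approach x as k grows, and every other convergent or intermediate fraction in range is farther away.
Largest k: floor((23 - q_1)/q_2) = floor((23 - 3)/4) = 5.
That gives (5*17 + 13)/(5*4 + 3) = 98/23.
Compare the errors: |x - 17/4| = |217*4 - 17*51|/(51*4) = 1/204, and |x - 98/23| = |217*23 - 98*51|/(51*23) = 7/1173.
Cross-multiplying, 1*1173 = 1173 < 1428 = 7*204, so 1/204 is smaller: the convergent 17/4 is closer to x than 98/23.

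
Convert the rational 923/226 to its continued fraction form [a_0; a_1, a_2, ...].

Run the Euclidean algorithm on 923 and 226; the successive quotients are the partial quotients a_0, a_1, ... (each step inverts the fractional part left over by the previous one):
  923 = 4*226 + 19, so a_0 = 4.
  226 = 11*19 + 17, so a_1 = 11.
  19 = 1*17 + 2, so a_2 = 1.
  17 = 8*2 + 1, so a_3 = 8.
  2 = 2*1 + 0, so a_4 = 2.
The remainder reaches 0 after 5 divisions, so the expansion has 5 partial quotients, read off in order.

[4; 11, 1, 8, 2]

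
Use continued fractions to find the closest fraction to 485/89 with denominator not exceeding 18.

49/9

Expand x = 485/89 as a continued fraction with the Euclidean algorithm:
  485 = 5*89 + 40, so a_0 = 5.
  89 = 2*40 + 9, so a_1 = 2.
  40 = 4*9 + 4, so a_2 = 4.
  9 = 2*4 + 1, so a_3 = 2.
  4 = 4*1 + 0, so a_4 = 4.
so x = [5; 2, 4, 2, 4].
Convergents (p_i = a_i*p_{i-1} + p_{i-2}, q_i = a_i*q_{i-1} + q_{i-2} with p_{-2}=0, p_{-1}=1, q_{-2}=1, q_{-1}=0), until the denominator exceeds 18:
  i=0: a_0=5, p_0 = 5*1 + 0 = 5, q_0 = 5*0 + 1 = 1.
  i=1: a_1=2, p_1 = 2*5 + 1 = 11, q_1 = 2*1 + 0 = 2.
  i=2: a_2=4, p_2 = 4*11 + 5 = 49, q_2 = 4*2 + 1 = 9.
  i=3: a_3=2, p_3 = 2*49 + 11 = 109, q_3 = 2*9 + 2 = 20.
q_3 = 20 > 18, so the last convergent with denominator <= 18 is p_2/q_2 = 49/9.
The closest fraction with denominator <= 18 is either p_2/q_2 or the intermediate fraction (k*p_2 + p_1)/(k*q_2 + q_1) with the largest k >= 1 whose denominator stays <= 18; these approach x as k grows, and every other convergent or intermediate fraction in range is farther away.
Largest k: floor((18 - q_1)/q_2) = floor((18 - 2)/9) = 1.
That gives (1*49 + 11)/(1*9 + 2) = 60/11.
Compare the errors: |x - 49/9| = |485*9 - 49*89|/(89*9) = 4/801, and |x - 60/11| = |485*11 - 60*89|/(89*11) = 5/979.
Cross-multiplying, 4*979 = 3916 < 4005 = 5*801, so 4/801 is smaller: the convergent 49/9 is closer to x than 60/11.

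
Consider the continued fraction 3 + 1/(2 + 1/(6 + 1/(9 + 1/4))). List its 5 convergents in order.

3/1, 7/2, 45/13, 412/119, 1693/489

Using the convergent recurrence p_i = a_i*p_{i-1} + p_{i-2}, q_i = a_i*q_{i-1} + q_{i-2} with p_{-2}=0, p_{-1}=1, q_{-2}=1, q_{-1}=0:
  i=0: a_0=3, p_0 = 3*1 + 0 = 3, q_0 = 3*0 + 1 = 1.
  i=1: a_1=2, p_1 = 2*3 + 1 = 7, q_1 = 2*1 + 0 = 2.
  i=2: a_2=6, p_2 = 6*7 + 3 = 45, q_2 = 6*2 + 1 = 13.
  i=3: a_3=9, p_3 = 9*45 + 7 = 412, q_3 = 9*13 + 2 = 119.
  i=4: a_4=4, p_4 = 4*412 + 45 = 1693, q_4 = 4*119 + 13 = 489.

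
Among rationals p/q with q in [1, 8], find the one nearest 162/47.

Expand x = 162/47 as a continued fraction with the Euclidean algorithm:
  162 = 3*47 + 21, so a_0 = 3.
  47 = 2*21 + 5, so a_1 = 2.
  21 = 4*5 + 1, so a_2 = 4.
  5 = 5*1 + 0, so a_3 = 5.
so x = [3; 2, 4, 5].
Convergents (p_i = a_i*p_{i-1} + p_{i-2}, q_i = a_i*q_{i-1} + q_{i-2} with p_{-2}=0, p_{-1}=1, q_{-2}=1, q_{-1}=0), until the denominator exceeds 8:
  i=0: a_0=3, p_0 = 3*1 + 0 = 3, q_0 = 3*0 + 1 = 1.
  i=1: a_1=2, p_1 = 2*3 + 1 = 7, q_1 = 2*1 + 0 = 2.
  i=2: a_2=4, p_2 = 4*7 + 3 = 31, q_2 = 4*2 + 1 = 9.
q_2 = 9 > 8, so the last convergent with denominator <= 8 is p_1/q_1 = 7/2.
The closest fraction with denominator <= 8 is either p_1/q_1 or the intermediate fraction (k*p_1 + p_0)/(k*q_1 + q_0) with the largest k >= 1 whose denominator stays <= 8; these approach x as k grows, and every other convergent or intermediate fraction in range is farther away.
Largest k: floor((8 - q_0)/q_1) = floor((8 - 1)/2) = 3.
That gives (3*7 + 3)/(3*2 + 1) = 24/7.
Compare the errors: |x - 7/2| = |162*2 - 7*47|/(47*2) = 5/94, and |x - 24/7| = |162*7 - 24*47|/(47*7) = 6/329.
Cross-multiplying, 6*94 = 564 < 1645 = 5*329, so 6/329 is smaller: the intermediate fraction 24/7 is closer to x than 7/2.

24/7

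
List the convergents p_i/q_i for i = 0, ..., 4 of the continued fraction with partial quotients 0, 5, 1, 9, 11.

Using the convergent recurrence p_i = a_i*p_{i-1} + p_{i-2}, q_i = a_i*q_{i-1} + q_{i-2} with p_{-2}=0, p_{-1}=1, q_{-2}=1, q_{-1}=0:
  i=0: a_0=0, p_0 = 0*1 + 0 = 0, q_0 = 0*0 + 1 = 1.
  i=1: a_1=5, p_1 = 5*0 + 1 = 1, q_1 = 5*1 + 0 = 5.
  i=2: a_2=1, p_2 = 1*1 + 0 = 1, q_2 = 1*5 + 1 = 6.
  i=3: a_3=9, p_3 = 9*1 + 1 = 10, q_3 = 9*6 + 5 = 59.
  i=4: a_4=11, p_4 = 11*10 + 1 = 111, q_4 = 11*59 + 6 = 655.

0/1, 1/5, 1/6, 10/59, 111/655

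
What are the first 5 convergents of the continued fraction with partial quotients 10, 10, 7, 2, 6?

Using the convergent recurrence p_i = a_i*p_{i-1} + p_{i-2}, q_i = a_i*q_{i-1} + q_{i-2} with p_{-2}=0, p_{-1}=1, q_{-2}=1, q_{-1}=0:
  i=0: a_0=10, p_0 = 10*1 + 0 = 10, q_0 = 10*0 + 1 = 1.
  i=1: a_1=10, p_1 = 10*10 + 1 = 101, q_1 = 10*1 + 0 = 10.
  i=2: a_2=7, p_2 = 7*101 + 10 = 717, q_2 = 7*10 + 1 = 71.
  i=3: a_3=2, p_3 = 2*717 + 101 = 1535, q_3 = 2*71 + 10 = 152.
  i=4: a_4=6, p_4 = 6*1535 + 717 = 9927, q_4 = 6*152 + 71 = 983.

10/1, 101/10, 717/71, 1535/152, 9927/983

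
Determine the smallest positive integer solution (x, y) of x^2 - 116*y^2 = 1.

(x, y) = (9801, 910)

First expand sqrt(116) as a continued fraction. With x_i = (sqrt(116) + m_i)/d_i and (m_0, d_0) = (0, 1): a_0 = floor(sqrt(116)) = 10, since 10^2 = 100 <= 116 < 121 = 11^2.
Iterate m_{i+1} = d_i*a_i - m_i, d_{i+1} = (116 - m_{i+1}^2)/d_i, a_{i+1} = floor((a_0 + m_{i+1})/d_{i+1}):
  m_1 = 1*10 - 0 = 10, d_1 = (116 - 10^2)/1 = 16/1 = 16, a_1 = floor((10 + 10)/16) = 1.
  m_2 = 16*1 - 10 = 6, d_2 = (116 - 6^2)/16 = 80/16 = 5, a_2 = floor((10 + 6)/5) = 3.
  m_3 = 5*3 - 6 = 9, d_3 = (116 - 9^2)/5 = 35/5 = 7, a_3 = floor((10 + 9)/7) = 2.
  m_4 = 7*2 - 9 = 5, d_4 = (116 - 5^2)/7 = 91/7 = 13, a_4 = floor((10 + 5)/13) = 1.
  m_5 = 13*1 - 5 = 8, d_5 = (116 - 8^2)/13 = 52/13 = 4, a_5 = floor((10 + 8)/4) = 4.
  m_6 = 4*4 - 8 = 8, d_6 = (116 - 8^2)/4 = 52/4 = 13, a_6 = floor((10 + 8)/13) = 1.
  m_7 = 13*1 - 8 = 5, d_7 = (116 - 5^2)/13 = 91/13 = 7, a_7 = floor((10 + 5)/7) = 2.
  m_8 = 7*2 - 5 = 9, d_8 = (116 - 9^2)/7 = 35/7 = 5, a_8 = floor((10 + 9)/5) = 3.
  m_9 = 5*3 - 9 = 6, d_9 = (116 - 6^2)/5 = 80/5 = 16, a_9 = floor((10 + 6)/16) = 1.
  m_10 = 16*1 - 6 = 10, d_10 = (116 - 10^2)/16 = 16/16 = 1, a_10 = floor((10 + 10)/1) = 20.
  m_11 = 1*20 - 10 = 10, d_11 = (116 - 10^2)/1 = 16/1 = 16: (m_11, d_11) = (m_1, d_1) = (10, 16), so from here the quotients repeat a_1, ..., a_10; the period length is 10.
So sqrt(116) = [10; (1, 3, 2, 1, 4, 1, 2, 3, 1, 20)] with period length k = 10.
k is even, so the fundamental solution of x^2 - 116y^2 = 1 is (p_{k-1}, q_{k-1}) = (p_9, q_9); compute convergents through index 9.
Convergents (p_i = a_i*p_{i-1} + p_{i-2}, q_i = a_i*q_{i-1} + q_{i-2} with p_{-2}=0, p_{-1}=1, q_{-2}=1, q_{-1}=0):
  i=0: a_0=10, p_0 = 10*1 + 0 = 10, q_0 = 10*0 + 1 = 1.
  i=1: a_1=1, p_1 = 1*10 + 1 = 11, q_1 = 1*1 + 0 = 1.
  i=2: a_2=3, p_2 = 3*11 + 10 = 43, q_2 = 3*1 + 1 = 4.
  i=3: a_3=2, p_3 = 2*43 + 11 = 97, q_3 = 2*4 + 1 = 9.
  i=4: a_4=1, p_4 = 1*97 + 43 = 140, q_4 = 1*9 + 4 = 13.
  i=5: a_5=4, p_5 = 4*140 + 97 = 657, q_5 = 4*13 + 9 = 61.
  i=6: a_6=1, p_6 = 1*657 + 140 = 797, q_6 = 1*61 + 13 = 74.
  i=7: a_7=2, p_7 = 2*797 + 657 = 2251, q_7 = 2*74 + 61 = 209.
  i=8: a_8=3, p_8 = 3*2251 + 797 = 7550, q_8 = 3*209 + 74 = 701.
  i=9: a_9=1, p_9 = 1*7550 + 2251 = 9801, q_9 = 1*701 + 209 = 910.
Check: 9801^2 - 116*910^2 = 96059601 - 96059600 = 1, so (x, y) = (9801, 910) solves the equation, and by the theorem it is the least positive solution.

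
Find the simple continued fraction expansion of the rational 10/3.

Run the Euclidean algorithm on 10 and 3; the successive quotients are the partial quotients a_0, a_1, ... (each step inverts the fractional part left over by the previous one):
  10 = 3*3 + 1, so a_0 = 3.
  3 = 3*1 + 0, so a_1 = 3.
The remainder reaches 0 after 2 divisions, so the expansion has 2 partial quotients, read off in order.

[3; 3]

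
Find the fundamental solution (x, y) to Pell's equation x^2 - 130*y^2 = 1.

(x, y) = (6499, 570)

First expand sqrt(130) as a continued fraction. With x_i = (sqrt(130) + m_i)/d_i and (m_0, d_0) = (0, 1): a_0 = floor(sqrt(130)) = 11, since 11^2 = 121 <= 130 < 144 = 12^2.
Iterate m_{i+1} = d_i*a_i - m_i, d_{i+1} = (130 - m_{i+1}^2)/d_i, a_{i+1} = floor((a_0 + m_{i+1})/d_{i+1}):
  m_1 = 1*11 - 0 = 11, d_1 = (130 - 11^2)/1 = 9/1 = 9, a_1 = floor((11 + 11)/9) = 2.
  m_2 = 9*2 - 11 = 7, d_2 = (130 - 7^2)/9 = 81/9 = 9, a_2 = floor((11 + 7)/9) = 2.
  m_3 = 9*2 - 7 = 11, d_3 = (130 - 11^2)/9 = 9/9 = 1, a_3 = floor((11 + 11)/1) = 22.
  m_4 = 1*22 - 11 = 11, d_4 = (130 - 11^2)/1 = 9/1 = 9: (m_4, d_4) = (m_1, d_1) = (11, 9), so from here the quotients repeat a_1, ..., a_3; the period length is 3.
So sqrt(130) = [11; (2, 2, 22)] with period length k = 3.
k is odd, so (p_{k-1}, q_{k-1}) only solves x^2 - 130y^2 = -1 and the fundamental solution of x^2 - 130y^2 = 1 is (p_{2k-1}, q_{2k-1}) = (p_5, q_5); compute convergents through index 5, running through the period twice.
Convergents (p_i = a_i*p_{i-1} + p_{i-2}, q_i = a_i*q_{i-1} + q_{i-2} with p_{-2}=0, p_{-1}=1, q_{-2}=1, q_{-1}=0):
  i=0: a_0=11, p_0 = 11*1 + 0 = 11, q_0 = 11*0 + 1 = 1.
  i=1: a_1=2, p_1 = 2*11 + 1 = 23, q_1 = 2*1 + 0 = 2.
  i=2: a_2=2, p_2 = 2*23 + 11 = 57, q_2 = 2*2 + 1 = 5.
  i=3: a_3=22, p_3 = 22*57 + 23 = 1277, q_3 = 22*5 + 2 = 112.
  i=4: a_4=2, p_4 = 2*1277 + 57 = 2611, q_4 = 2*112 + 5 = 229.
  i=5: a_5=2, p_5 = 2*2611 + 1277 = 6499, q_5 = 2*229 + 112 = 570.
Indeed p_2^2 - 130*q_2^2 = 3249 - 3250 = -1, not +1.
Check: 6499^2 - 130*570^2 = 42237001 - 42237000 = 1, so (x, y) = (6499, 570) solves the equation, and by the theorem it is the least positive solution.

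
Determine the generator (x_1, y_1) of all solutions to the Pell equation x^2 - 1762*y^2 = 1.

First expand sqrt(1762) as a continued fraction. With x_i = (sqrt(1762) + m_i)/d_i and (m_0, d_0) = (0, 1): a_0 = floor(sqrt(1762)) = 41, since 41^2 = 1681 <= 1762 < 1764 = 42^2.
Iterate m_{i+1} = d_i*a_i - m_i, d_{i+1} = (1762 - m_{i+1}^2)/d_i, a_{i+1} = floor((a_0 + m_{i+1})/d_{i+1}):
  m_1 = 1*41 - 0 = 41, d_1 = (1762 - 41^2)/1 = 81/1 = 81, a_1 = floor((41 + 41)/81) = 1.
  m_2 = 81*1 - 41 = 40, d_2 = (1762 - 40^2)/81 = 162/81 = 2, a_2 = floor((41 + 40)/2) = 40.
  m_3 = 2*40 - 40 = 40, d_3 = (1762 - 40^2)/2 = 162/2 = 81, a_3 = floor((41 + 40)/81) = 1.
  m_4 = 81*1 - 40 = 41, d_4 = (1762 - 41^2)/81 = 81/81 = 1, a_4 = floor((41 + 41)/1) = 82.
  m_5 = 1*82 - 41 = 41, d_5 = (1762 - 41^2)/1 = 81/1 = 81: (m_5, d_5) = (m_1, d_1) = (41, 81), so from here the quotients repeat a_1, ..., a_4; the period length is 4.
So sqrt(1762) = [41; (1, 40, 1, 82)] with period length k = 4.
k is even, so the fundamental solution of x^2 - 1762y^2 = 1 is (p_{k-1}, q_{k-1}) = (p_3, q_3); compute convergents through index 3.
Convergents (p_i = a_i*p_{i-1} + p_{i-2}, q_i = a_i*q_{i-1} + q_{i-2} with p_{-2}=0, p_{-1}=1, q_{-2}=1, q_{-1}=0):
  i=0: a_0=41, p_0 = 41*1 + 0 = 41, q_0 = 41*0 + 1 = 1.
  i=1: a_1=1, p_1 = 1*41 + 1 = 42, q_1 = 1*1 + 0 = 1.
  i=2: a_2=40, p_2 = 40*42 + 41 = 1721, q_2 = 40*1 + 1 = 41.
  i=3: a_3=1, p_3 = 1*1721 + 42 = 1763, q_3 = 1*41 + 1 = 42.
Check: 1763^2 - 1762*42^2 = 3108169 - 3108168 = 1, so (x, y) = (1763, 42) solves the equation, and by the theorem it is the least positive solution.

(x, y) = (1763, 42)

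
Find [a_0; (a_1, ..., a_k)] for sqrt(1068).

Write x_i = (sqrt(1068) + m_i)/d_i with (m_0, d_0) = (0, 1). a_0 = floor(sqrt(1068)) = 32, since 32^2 = 1024 <= 1068 < 1089 = 33^2.
Iterate m_{i+1} = d_i*a_i - m_i, d_{i+1} = (1068 - m_{i+1}^2)/d_i, a_{i+1} = floor((a_0 + m_{i+1})/d_{i+1}):
  m_1 = 1*32 - 0 = 32, d_1 = (1068 - 32^2)/1 = 44/1 = 44, a_1 = floor((32 + 32)/44) = 1.
  m_2 = 44*1 - 32 = 12, d_2 = (1068 - 12^2)/44 = 924/44 = 21, a_2 = floor((32 + 12)/21) = 2.
  m_3 = 21*2 - 12 = 30, d_3 = (1068 - 30^2)/21 = 168/21 = 8, a_3 = floor((32 + 30)/8) = 7.
  m_4 = 8*7 - 30 = 26, d_4 = (1068 - 26^2)/8 = 392/8 = 49, a_4 = floor((32 + 26)/49) = 1.
  m_5 = 49*1 - 26 = 23, d_5 = (1068 - 23^2)/49 = 539/49 = 11, a_5 = floor((32 + 23)/11) = 5.
  m_6 = 11*5 - 23 = 32, d_6 = (1068 - 32^2)/11 = 44/11 = 4, a_6 = floor((32 + 32)/4) = 16.
  m_7 = 4*16 - 32 = 32, d_7 = (1068 - 32^2)/4 = 44/4 = 11, a_7 = floor((32 + 32)/11) = 5.
  m_8 = 11*5 - 32 = 23, d_8 = (1068 - 23^2)/11 = 539/11 = 49, a_8 = floor((32 + 23)/49) = 1.
  m_9 = 49*1 - 23 = 26, d_9 = (1068 - 26^2)/49 = 392/49 = 8, a_9 = floor((32 + 26)/8) = 7.
  m_10 = 8*7 - 26 = 30, d_10 = (1068 - 30^2)/8 = 168/8 = 21, a_10 = floor((32 + 30)/21) = 2.
  m_11 = 21*2 - 30 = 12, d_11 = (1068 - 12^2)/21 = 924/21 = 44, a_11 = floor((32 + 12)/44) = 1.
  m_12 = 44*1 - 12 = 32, d_12 = (1068 - 32^2)/44 = 44/44 = 1, a_12 = floor((32 + 32)/1) = 64.
  m_13 = 1*64 - 32 = 32, d_13 = (1068 - 32^2)/1 = 44/1 = 44: (m_13, d_13) = (m_1, d_1) = (32, 44), so from here the quotients repeat a_1, ..., a_12; the period length is 12.
Hence the expansion of sqrt(1068) is a_0 = 32 followed by the repeating block 1, 2, 7, 1, 5, 16, 5, 1, 7, 2, 1, 64 (period 12).

[32; (1, 2, 7, 1, 5, 16, 5, 1, 7, 2, 1, 64)]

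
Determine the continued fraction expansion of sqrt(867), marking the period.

Write x_i = (sqrt(867) + m_i)/d_i with (m_0, d_0) = (0, 1). a_0 = floor(sqrt(867)) = 29, since 29^2 = 841 <= 867 < 900 = 30^2.
Iterate m_{i+1} = d_i*a_i - m_i, d_{i+1} = (867 - m_{i+1}^2)/d_i, a_{i+1} = floor((a_0 + m_{i+1})/d_{i+1}):
  m_1 = 1*29 - 0 = 29, d_1 = (867 - 29^2)/1 = 26/1 = 26, a_1 = floor((29 + 29)/26) = 2.
  m_2 = 26*2 - 29 = 23, d_2 = (867 - 23^2)/26 = 338/26 = 13, a_2 = floor((29 + 23)/13) = 4.
  m_3 = 13*4 - 23 = 29, d_3 = (867 - 29^2)/13 = 26/13 = 2, a_3 = floor((29 + 29)/2) = 29.
  m_4 = 2*29 - 29 = 29, d_4 = (867 - 29^2)/2 = 26/2 = 13, a_4 = floor((29 + 29)/13) = 4.
  m_5 = 13*4 - 29 = 23, d_5 = (867 - 23^2)/13 = 338/13 = 26, a_5 = floor((29 + 23)/26) = 2.
  m_6 = 26*2 - 23 = 29, d_6 = (867 - 29^2)/26 = 26/26 = 1, a_6 = floor((29 + 29)/1) = 58.
  m_7 = 1*58 - 29 = 29, d_7 = (867 - 29^2)/1 = 26/1 = 26: (m_7, d_7) = (m_1, d_1) = (29, 26), so from here the quotients repeat a_1, ..., a_6; the period length is 6.
Hence the expansion of sqrt(867) is a_0 = 29 followed by the repeating block 2, 4, 29, 4, 2, 58 (period 6).

[29; (2, 4, 29, 4, 2, 58)]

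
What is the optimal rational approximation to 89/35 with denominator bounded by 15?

Expand x = 89/35 as a continued fraction with the Euclidean algorithm:
  89 = 2*35 + 19, so a_0 = 2.
  35 = 1*19 + 16, so a_1 = 1.
  19 = 1*16 + 3, so a_2 = 1.
  16 = 5*3 + 1, so a_3 = 5.
  3 = 3*1 + 0, so a_4 = 3.
so x = [2; 1, 1, 5, 3].
Convergents (p_i = a_i*p_{i-1} + p_{i-2}, q_i = a_i*q_{i-1} + q_{i-2} with p_{-2}=0, p_{-1}=1, q_{-2}=1, q_{-1}=0), until the denominator exceeds 15:
  i=0: a_0=2, p_0 = 2*1 + 0 = 2, q_0 = 2*0 + 1 = 1.
  i=1: a_1=1, p_1 = 1*2 + 1 = 3, q_1 = 1*1 + 0 = 1.
  i=2: a_2=1, p_2 = 1*3 + 2 = 5, q_2 = 1*1 + 1 = 2.
  i=3: a_3=5, p_3 = 5*5 + 3 = 28, q_3 = 5*2 + 1 = 11.
  i=4: a_4=3, p_4 = 3*28 + 5 = 89, q_4 = 3*11 + 2 = 35.
q_4 = 35 > 15, so the last convergent with denominator <= 15 is p_3/q_3 = 28/11.
The closest fraction with denominator <= 15 is either p_3/q_3 or the intermediate fraction (k*p_3 + p_2)/(k*q_3 + q_2) with the largest k >= 1 whose denominator stays <= 15; these approach x as k grows, and every other convergent or intermediate fraction in range is farther away.
Largest k: floor((15 - q_2)/q_3) = floor((15 - 2)/11) = 1.
That gives (1*28 + 5)/(1*11 + 2) = 33/13.
Compare the errors: |x - 28/11| = |89*11 - 28*35|/(35*11) = 1/385, and |x - 33/13| = |89*13 - 33*35|/(35*13) = 2/455.
Cross-multiplying, 1*455 = 455 < 770 = 2*385, so 1/385 is smaller: the convergent 28/11 is closer to x than 33/13.

28/11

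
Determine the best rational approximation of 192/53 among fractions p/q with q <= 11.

Expand x = 192/53 as a continued fraction with the Euclidean algorithm:
  192 = 3*53 + 33, so a_0 = 3.
  53 = 1*33 + 20, so a_1 = 1.
  33 = 1*20 + 13, so a_2 = 1.
  20 = 1*13 + 7, so a_3 = 1.
  13 = 1*7 + 6, so a_4 = 1.
  7 = 1*6 + 1, so a_5 = 1.
  6 = 6*1 + 0, so a_6 = 6.
so x = [3; 1, 1, 1, 1, 1, 6].
Convergents (p_i = a_i*p_{i-1} + p_{i-2}, q_i = a_i*q_{i-1} + q_{i-2} with p_{-2}=0, p_{-1}=1, q_{-2}=1, q_{-1}=0), until the denominator exceeds 11:
  i=0: a_0=3, p_0 = 3*1 + 0 = 3, q_0 = 3*0 + 1 = 1.
  i=1: a_1=1, p_1 = 1*3 + 1 = 4, q_1 = 1*1 + 0 = 1.
  i=2: a_2=1, p_2 = 1*4 + 3 = 7, q_2 = 1*1 + 1 = 2.
  i=3: a_3=1, p_3 = 1*7 + 4 = 11, q_3 = 1*2 + 1 = 3.
  i=4: a_4=1, p_4 = 1*11 + 7 = 18, q_4 = 1*3 + 2 = 5.
  i=5: a_5=1, p_5 = 1*18 + 11 = 29, q_5 = 1*5 + 3 = 8.
  i=6: a_6=6, p_6 = 6*29 + 18 = 192, q_6 = 6*8 + 5 = 53.
q_6 = 53 > 11, so the last convergent with denominator <= 11 is p_5/q_5 = 29/8.
The closest fraction with denominator <= 11 is either p_5/q_5 or the intermediate fraction (k*p_5 + p_4)/(k*q_5 + q_4) with the largest k >= 1 whose denominator stays <= 11; these approach x as k grows, and every other convergent or intermediate fraction in range is farther away.
Largest k: floor((11 - q_4)/q_5) = floor((11 - 5)/8) = 0.
Since k = 0, no intermediate fraction beyond p_5/q_5 has denominator <= 11, so the convergent 29/8 is the closest (its error is |192*8 - 29*53|/(53*8) = 1/424).

29/8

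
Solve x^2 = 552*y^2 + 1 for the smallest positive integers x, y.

(x, y) = (47, 2)

First expand sqrt(552) as a continued fraction. With x_i = (sqrt(552) + m_i)/d_i and (m_0, d_0) = (0, 1): a_0 = floor(sqrt(552)) = 23, since 23^2 = 529 <= 552 < 576 = 24^2.
Iterate m_{i+1} = d_i*a_i - m_i, d_{i+1} = (552 - m_{i+1}^2)/d_i, a_{i+1} = floor((a_0 + m_{i+1})/d_{i+1}):
  m_1 = 1*23 - 0 = 23, d_1 = (552 - 23^2)/1 = 23/1 = 23, a_1 = floor((23 + 23)/23) = 2.
  m_2 = 23*2 - 23 = 23, d_2 = (552 - 23^2)/23 = 23/23 = 1, a_2 = floor((23 + 23)/1) = 46.
  m_3 = 1*46 - 23 = 23, d_3 = (552 - 23^2)/1 = 23/1 = 23: (m_3, d_3) = (m_1, d_1) = (23, 23), so from here the quotients repeat a_1, a_2; the period length is 2.
So sqrt(552) = [23; (2, 46)] with period length k = 2.
k is even, so the fundamental solution of x^2 - 552y^2 = 1 is (p_{k-1}, q_{k-1}) = (p_1, q_1); compute convergents through index 1.
Convergents (p_i = a_i*p_{i-1} + p_{i-2}, q_i = a_i*q_{i-1} + q_{i-2} with p_{-2}=0, p_{-1}=1, q_{-2}=1, q_{-1}=0):
  i=0: a_0=23, p_0 = 23*1 + 0 = 23, q_0 = 23*0 + 1 = 1.
  i=1: a_1=2, p_1 = 2*23 + 1 = 47, q_1 = 2*1 + 0 = 2.
Check: 47^2 - 552*2^2 = 2209 - 2208 = 1, so (x, y) = (47, 2) solves the equation, and by the theorem it is the least positive solution.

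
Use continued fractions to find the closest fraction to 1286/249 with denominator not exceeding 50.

Expand x = 1286/249 as a continued fraction with the Euclidean algorithm:
  1286 = 5*249 + 41, so a_0 = 5.
  249 = 6*41 + 3, so a_1 = 6.
  41 = 13*3 + 2, so a_2 = 13.
  3 = 1*2 + 1, so a_3 = 1.
  2 = 2*1 + 0, so a_4 = 2.
so x = [5; 6, 13, 1, 2].
Convergents (p_i = a_i*p_{i-1} + p_{i-2}, q_i = a_i*q_{i-1} + q_{i-2} with p_{-2}=0, p_{-1}=1, q_{-2}=1, q_{-1}=0), until the denominator exceeds 50:
  i=0: a_0=5, p_0 = 5*1 + 0 = 5, q_0 = 5*0 + 1 = 1.
  i=1: a_1=6, p_1 = 6*5 + 1 = 31, q_1 = 6*1 + 0 = 6.
  i=2: a_2=13, p_2 = 13*31 + 5 = 408, q_2 = 13*6 + 1 = 79.
q_2 = 79 > 50, so the last convergent with denominator <= 50 is p_1/q_1 = 31/6.
The closest fraction with denominator <= 50 is either p_1/q_1 or the intermediate fraction (k*p_1 + p_0)/(k*q_1 + q_0) with the largest k >= 1 whose denominator stays <= 50; these approach x as k grows, and every other convergent or intermediate fraction in range is farther away.
Largest k: floor((50 - q_0)/q_1) = floor((50 - 1)/6) = 8.
That gives (8*31 + 5)/(8*6 + 1) = 253/49.
Compare the errors: |x - 31/6| = |1286*6 - 31*249|/(249*6) = 3/1494, and |x - 253/49| = |1286*49 - 253*249|/(249*49) = 17/12201.
Cross-multiplying, 17*1494 = 25398 < 36603 = 3*12201, so 17/12201 is smaller: the intermediate fraction 253/49 is closer to x than 31/6.

253/49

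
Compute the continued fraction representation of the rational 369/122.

[3; 40, 1, 2]

Run the Euclidean algorithm on 369 and 122; the successive quotients are the partial quotients a_0, a_1, ... (each step inverts the fractional part left over by the previous one):
  369 = 3*122 + 3, so a_0 = 3.
  122 = 40*3 + 2, so a_1 = 40.
  3 = 1*2 + 1, so a_2 = 1.
  2 = 2*1 + 0, so a_3 = 2.
The remainder reaches 0 after 4 divisions, so the expansion has 4 partial quotients, read off in order.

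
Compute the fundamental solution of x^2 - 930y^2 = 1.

(x, y) = (61, 2)

First expand sqrt(930) as a continued fraction. With x_i = (sqrt(930) + m_i)/d_i and (m_0, d_0) = (0, 1): a_0 = floor(sqrt(930)) = 30, since 30^2 = 900 <= 930 < 961 = 31^2.
Iterate m_{i+1} = d_i*a_i - m_i, d_{i+1} = (930 - m_{i+1}^2)/d_i, a_{i+1} = floor((a_0 + m_{i+1})/d_{i+1}):
  m_1 = 1*30 - 0 = 30, d_1 = (930 - 30^2)/1 = 30/1 = 30, a_1 = floor((30 + 30)/30) = 2.
  m_2 = 30*2 - 30 = 30, d_2 = (930 - 30^2)/30 = 30/30 = 1, a_2 = floor((30 + 30)/1) = 60.
  m_3 = 1*60 - 30 = 30, d_3 = (930 - 30^2)/1 = 30/1 = 30: (m_3, d_3) = (m_1, d_1) = (30, 30), so from here the quotients repeat a_1, a_2; the period length is 2.
So sqrt(930) = [30; (2, 60)] with period length k = 2.
k is even, so the fundamental solution of x^2 - 930y^2 = 1 is (p_{k-1}, q_{k-1}) = (p_1, q_1); compute convergents through index 1.
Convergents (p_i = a_i*p_{i-1} + p_{i-2}, q_i = a_i*q_{i-1} + q_{i-2} with p_{-2}=0, p_{-1}=1, q_{-2}=1, q_{-1}=0):
  i=0: a_0=30, p_0 = 30*1 + 0 = 30, q_0 = 30*0 + 1 = 1.
  i=1: a_1=2, p_1 = 2*30 + 1 = 61, q_1 = 2*1 + 0 = 2.
Check: 61^2 - 930*2^2 = 3721 - 3720 = 1, so (x, y) = (61, 2) solves the equation, and by the theorem it is the least positive solution.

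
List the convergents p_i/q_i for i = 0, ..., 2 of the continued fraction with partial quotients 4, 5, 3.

4/1, 21/5, 67/16

Using the convergent recurrence p_i = a_i*p_{i-1} + p_{i-2}, q_i = a_i*q_{i-1} + q_{i-2} with p_{-2}=0, p_{-1}=1, q_{-2}=1, q_{-1}=0:
  i=0: a_0=4, p_0 = 4*1 + 0 = 4, q_0 = 4*0 + 1 = 1.
  i=1: a_1=5, p_1 = 5*4 + 1 = 21, q_1 = 5*1 + 0 = 5.
  i=2: a_2=3, p_2 = 3*21 + 4 = 67, q_2 = 3*5 + 1 = 16.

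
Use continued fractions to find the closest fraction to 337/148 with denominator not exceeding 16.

Expand x = 337/148 as a continued fraction with the Euclidean algorithm:
  337 = 2*148 + 41, so a_0 = 2.
  148 = 3*41 + 25, so a_1 = 3.
  41 = 1*25 + 16, so a_2 = 1.
  25 = 1*16 + 9, so a_3 = 1.
  16 = 1*9 + 7, so a_4 = 1.
  9 = 1*7 + 2, so a_5 = 1.
  7 = 3*2 + 1, so a_6 = 3.
  2 = 2*1 + 0, so a_7 = 2.
so x = [2; 3, 1, 1, 1, 1, 3, 2].
Convergents (p_i = a_i*p_{i-1} + p_{i-2}, q_i = a_i*q_{i-1} + q_{i-2} with p_{-2}=0, p_{-1}=1, q_{-2}=1, q_{-1}=0), until the denominator exceeds 16:
  i=0: a_0=2, p_0 = 2*1 + 0 = 2, q_0 = 2*0 + 1 = 1.
  i=1: a_1=3, p_1 = 3*2 + 1 = 7, q_1 = 3*1 + 0 = 3.
  i=2: a_2=1, p_2 = 1*7 + 2 = 9, q_2 = 1*3 + 1 = 4.
  i=3: a_3=1, p_3 = 1*9 + 7 = 16, q_3 = 1*4 + 3 = 7.
  i=4: a_4=1, p_4 = 1*16 + 9 = 25, q_4 = 1*7 + 4 = 11.
  i=5: a_5=1, p_5 = 1*25 + 16 = 41, q_5 = 1*11 + 7 = 18.
q_5 = 18 > 16, so the last convergent with denominator <= 16 is p_4/q_4 = 25/11.
The closest fraction with denominator <= 16 is either p_4/q_4 or the intermediate fraction (k*p_4 + p_3)/(k*q_4 + q_3) with the largest k >= 1 whose denominator stays <= 16; these approach x as k grows, and every other convergent or intermediate fraction in range is farther away.
Largest k: floor((16 - q_3)/q_4) = floor((16 - 7)/11) = 0.
Since k = 0, no intermediate fraction beyond p_4/q_4 has denominator <= 16, so the convergent 25/11 is the closest (its error is |337*11 - 25*148|/(148*11) = 7/1628).

25/11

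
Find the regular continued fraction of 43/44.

Run the Euclidean algorithm on 43 and 44; the successive quotients are the partial quotients a_0, a_1, ... (each step inverts the fractional part left over by the previous one):
  43 = 0*44 + 43, so a_0 = 0.
  44 = 1*43 + 1, so a_1 = 1.
  43 = 43*1 + 0, so a_2 = 43.
The remainder reaches 0 after 3 divisions, so the expansion has 3 partial quotients, read off in order.

[0; 1, 43]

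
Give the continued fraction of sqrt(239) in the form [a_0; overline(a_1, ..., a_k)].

Write x_i = (sqrt(239) + m_i)/d_i with (m_0, d_0) = (0, 1). a_0 = floor(sqrt(239)) = 15, since 15^2 = 225 <= 239 < 256 = 16^2.
Iterate m_{i+1} = d_i*a_i - m_i, d_{i+1} = (239 - m_{i+1}^2)/d_i, a_{i+1} = floor((a_0 + m_{i+1})/d_{i+1}):
  m_1 = 1*15 - 0 = 15, d_1 = (239 - 15^2)/1 = 14/1 = 14, a_1 = floor((15 + 15)/14) = 2.
  m_2 = 14*2 - 15 = 13, d_2 = (239 - 13^2)/14 = 70/14 = 5, a_2 = floor((15 + 13)/5) = 5.
  m_3 = 5*5 - 13 = 12, d_3 = (239 - 12^2)/5 = 95/5 = 19, a_3 = floor((15 + 12)/19) = 1.
  m_4 = 19*1 - 12 = 7, d_4 = (239 - 7^2)/19 = 190/19 = 10, a_4 = floor((15 + 7)/10) = 2.
  m_5 = 10*2 - 7 = 13, d_5 = (239 - 13^2)/10 = 70/10 = 7, a_5 = floor((15 + 13)/7) = 4.
  m_6 = 7*4 - 13 = 15, d_6 = (239 - 15^2)/7 = 14/7 = 2, a_6 = floor((15 + 15)/2) = 15.
  m_7 = 2*15 - 15 = 15, d_7 = (239 - 15^2)/2 = 14/2 = 7, a_7 = floor((15 + 15)/7) = 4.
  m_8 = 7*4 - 15 = 13, d_8 = (239 - 13^2)/7 = 70/7 = 10, a_8 = floor((15 + 13)/10) = 2.
  m_9 = 10*2 - 13 = 7, d_9 = (239 - 7^2)/10 = 190/10 = 19, a_9 = floor((15 + 7)/19) = 1.
  m_10 = 19*1 - 7 = 12, d_10 = (239 - 12^2)/19 = 95/19 = 5, a_10 = floor((15 + 12)/5) = 5.
  m_11 = 5*5 - 12 = 13, d_11 = (239 - 13^2)/5 = 70/5 = 14, a_11 = floor((15 + 13)/14) = 2.
  m_12 = 14*2 - 13 = 15, d_12 = (239 - 15^2)/14 = 14/14 = 1, a_12 = floor((15 + 15)/1) = 30.
  m_13 = 1*30 - 15 = 15, d_13 = (239 - 15^2)/1 = 14/1 = 14: (m_13, d_13) = (m_1, d_1) = (15, 14), so from here the quotients repeat a_1, ..., a_12; the period length is 12.
Hence the expansion of sqrt(239) is a_0 = 15 followed by the repeating block 2, 5, 1, 2, 4, 15, 4, 2, 1, 5, 2, 30 (period 12).

[15; overline(2, 5, 1, 2, 4, 15, 4, 2, 1, 5, 2, 30)]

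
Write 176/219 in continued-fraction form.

[0; 1, 4, 10, 1, 3]

Run the Euclidean algorithm on 176 and 219; the successive quotients are the partial quotients a_0, a_1, ... (each step inverts the fractional part left over by the previous one):
  176 = 0*219 + 176, so a_0 = 0.
  219 = 1*176 + 43, so a_1 = 1.
  176 = 4*43 + 4, so a_2 = 4.
  43 = 10*4 + 3, so a_3 = 10.
  4 = 1*3 + 1, so a_4 = 1.
  3 = 3*1 + 0, so a_5 = 3.
The remainder reaches 0 after 6 divisions, so the expansion has 6 partial quotients, read off in order.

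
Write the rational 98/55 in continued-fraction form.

[1; 1, 3, 1, 1, 2, 2]

Run the Euclidean algorithm on 98 and 55; the successive quotients are the partial quotients a_0, a_1, ... (each step inverts the fractional part left over by the previous one):
  98 = 1*55 + 43, so a_0 = 1.
  55 = 1*43 + 12, so a_1 = 1.
  43 = 3*12 + 7, so a_2 = 3.
  12 = 1*7 + 5, so a_3 = 1.
  7 = 1*5 + 2, so a_4 = 1.
  5 = 2*2 + 1, so a_5 = 2.
  2 = 2*1 + 0, so a_6 = 2.
The remainder reaches 0 after 7 divisions, so the expansion has 7 partial quotients, read off in order.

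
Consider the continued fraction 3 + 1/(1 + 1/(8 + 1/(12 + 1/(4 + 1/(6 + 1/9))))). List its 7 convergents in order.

3/1, 4/1, 35/9, 424/109, 1731/445, 10810/2779, 99021/25456

Using the convergent recurrence p_i = a_i*p_{i-1} + p_{i-2}, q_i = a_i*q_{i-1} + q_{i-2} with p_{-2}=0, p_{-1}=1, q_{-2}=1, q_{-1}=0:
  i=0: a_0=3, p_0 = 3*1 + 0 = 3, q_0 = 3*0 + 1 = 1.
  i=1: a_1=1, p_1 = 1*3 + 1 = 4, q_1 = 1*1 + 0 = 1.
  i=2: a_2=8, p_2 = 8*4 + 3 = 35, q_2 = 8*1 + 1 = 9.
  i=3: a_3=12, p_3 = 12*35 + 4 = 424, q_3 = 12*9 + 1 = 109.
  i=4: a_4=4, p_4 = 4*424 + 35 = 1731, q_4 = 4*109 + 9 = 445.
  i=5: a_5=6, p_5 = 6*1731 + 424 = 10810, q_5 = 6*445 + 109 = 2779.
  i=6: a_6=9, p_6 = 9*10810 + 1731 = 99021, q_6 = 9*2779 + 445 = 25456.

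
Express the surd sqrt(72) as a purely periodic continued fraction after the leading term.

[8; (2, 16)]

Write x_i = (sqrt(72) + m_i)/d_i with (m_0, d_0) = (0, 1). a_0 = floor(sqrt(72)) = 8, since 8^2 = 64 <= 72 < 81 = 9^2.
Iterate m_{i+1} = d_i*a_i - m_i, d_{i+1} = (72 - m_{i+1}^2)/d_i, a_{i+1} = floor((a_0 + m_{i+1})/d_{i+1}):
  m_1 = 1*8 - 0 = 8, d_1 = (72 - 8^2)/1 = 8/1 = 8, a_1 = floor((8 + 8)/8) = 2.
  m_2 = 8*2 - 8 = 8, d_2 = (72 - 8^2)/8 = 8/8 = 1, a_2 = floor((8 + 8)/1) = 16.
  m_3 = 1*16 - 8 = 8, d_3 = (72 - 8^2)/1 = 8/1 = 8: (m_3, d_3) = (m_1, d_1) = (8, 8), so from here the quotients repeat a_1, a_2; the period length is 2.
Hence the expansion of sqrt(72) is a_0 = 8 followed by the repeating block 2, 16 (period 2).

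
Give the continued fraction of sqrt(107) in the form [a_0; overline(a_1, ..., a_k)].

Write x_i = (sqrt(107) + m_i)/d_i with (m_0, d_0) = (0, 1). a_0 = floor(sqrt(107)) = 10, since 10^2 = 100 <= 107 < 121 = 11^2.
Iterate m_{i+1} = d_i*a_i - m_i, d_{i+1} = (107 - m_{i+1}^2)/d_i, a_{i+1} = floor((a_0 + m_{i+1})/d_{i+1}):
  m_1 = 1*10 - 0 = 10, d_1 = (107 - 10^2)/1 = 7/1 = 7, a_1 = floor((10 + 10)/7) = 2.
  m_2 = 7*2 - 10 = 4, d_2 = (107 - 4^2)/7 = 91/7 = 13, a_2 = floor((10 + 4)/13) = 1.
  m_3 = 13*1 - 4 = 9, d_3 = (107 - 9^2)/13 = 26/13 = 2, a_3 = floor((10 + 9)/2) = 9.
  m_4 = 2*9 - 9 = 9, d_4 = (107 - 9^2)/2 = 26/2 = 13, a_4 = floor((10 + 9)/13) = 1.
  m_5 = 13*1 - 9 = 4, d_5 = (107 - 4^2)/13 = 91/13 = 7, a_5 = floor((10 + 4)/7) = 2.
  m_6 = 7*2 - 4 = 10, d_6 = (107 - 10^2)/7 = 7/7 = 1, a_6 = floor((10 + 10)/1) = 20.
  m_7 = 1*20 - 10 = 10, d_7 = (107 - 10^2)/1 = 7/1 = 7: (m_7, d_7) = (m_1, d_1) = (10, 7), so from here the quotients repeat a_1, ..., a_6; the period length is 6.
Hence the expansion of sqrt(107) is a_0 = 10 followed by the repeating block 2, 1, 9, 1, 2, 20 (period 6).

[10; overline(2, 1, 9, 1, 2, 20)]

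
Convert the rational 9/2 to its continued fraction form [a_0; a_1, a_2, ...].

[4; 2]

Run the Euclidean algorithm on 9 and 2; the successive quotients are the partial quotients a_0, a_1, ... (each step inverts the fractional part left over by the previous one):
  9 = 4*2 + 1, so a_0 = 4.
  2 = 2*1 + 0, so a_1 = 2.
The remainder reaches 0 after 2 divisions, so the expansion has 2 partial quotients, read off in order.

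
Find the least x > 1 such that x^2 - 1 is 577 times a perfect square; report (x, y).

(x, y) = (1153, 48)

First expand sqrt(577) as a continued fraction. With x_i = (sqrt(577) + m_i)/d_i and (m_0, d_0) = (0, 1): a_0 = floor(sqrt(577)) = 24, since 24^2 = 576 <= 577 < 625 = 25^2.
Iterate m_{i+1} = d_i*a_i - m_i, d_{i+1} = (577 - m_{i+1}^2)/d_i, a_{i+1} = floor((a_0 + m_{i+1})/d_{i+1}):
  m_1 = 1*24 - 0 = 24, d_1 = (577 - 24^2)/1 = 1/1 = 1, a_1 = floor((24 + 24)/1) = 48.
  m_2 = 1*48 - 24 = 24, d_2 = (577 - 24^2)/1 = 1/1 = 1: (m_2, d_2) = (m_1, d_1) = (24, 1), so from here the quotient a_1 repeats; the period length is 1.
So sqrt(577) = [24; (48)] with period length k = 1.
k is odd, so (p_{k-1}, q_{k-1}) only solves x^2 - 577y^2 = -1 and the fundamental solution of x^2 - 577y^2 = 1 is (p_{2k-1}, q_{2k-1}) = (p_1, q_1); compute convergents through index 1, running through the period twice.
Convergents (p_i = a_i*p_{i-1} + p_{i-2}, q_i = a_i*q_{i-1} + q_{i-2} with p_{-2}=0, p_{-1}=1, q_{-2}=1, q_{-1}=0):
  i=0: a_0=24, p_0 = 24*1 + 0 = 24, q_0 = 24*0 + 1 = 1.
  i=1: a_1=48, p_1 = 48*24 + 1 = 1153, q_1 = 48*1 + 0 = 48.
Indeed p_0^2 - 577*q_0^2 = 576 - 577 = -1, not +1.
Check: 1153^2 - 577*48^2 = 1329409 - 1329408 = 1, so (x, y) = (1153, 48) solves the equation, and by the theorem it is the least positive solution.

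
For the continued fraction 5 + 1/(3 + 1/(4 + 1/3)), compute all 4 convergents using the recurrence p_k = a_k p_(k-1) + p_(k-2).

Using the convergent recurrence p_i = a_i*p_{i-1} + p_{i-2}, q_i = a_i*q_{i-1} + q_{i-2} with p_{-2}=0, p_{-1}=1, q_{-2}=1, q_{-1}=0:
  i=0: a_0=5, p_0 = 5*1 + 0 = 5, q_0 = 5*0 + 1 = 1.
  i=1: a_1=3, p_1 = 3*5 + 1 = 16, q_1 = 3*1 + 0 = 3.
  i=2: a_2=4, p_2 = 4*16 + 5 = 69, q_2 = 4*3 + 1 = 13.
  i=3: a_3=3, p_3 = 3*69 + 16 = 223, q_3 = 3*13 + 3 = 42.

5/1, 16/3, 69/13, 223/42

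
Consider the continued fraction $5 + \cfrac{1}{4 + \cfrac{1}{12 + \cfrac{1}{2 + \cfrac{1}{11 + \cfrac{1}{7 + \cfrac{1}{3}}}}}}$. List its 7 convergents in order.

Using the convergent recurrence p_i = a_i*p_{i-1} + p_{i-2}, q_i = a_i*q_{i-1} + q_{i-2} with p_{-2}=0, p_{-1}=1, q_{-2}=1, q_{-1}=0:
  i=0: a_0=5, p_0 = 5*1 + 0 = 5, q_0 = 5*0 + 1 = 1.
  i=1: a_1=4, p_1 = 4*5 + 1 = 21, q_1 = 4*1 + 0 = 4.
  i=2: a_2=12, p_2 = 12*21 + 5 = 257, q_2 = 12*4 + 1 = 49.
  i=3: a_3=2, p_3 = 2*257 + 21 = 535, q_3 = 2*49 + 4 = 102.
  i=4: a_4=11, p_4 = 11*535 + 257 = 6142, q_4 = 11*102 + 49 = 1171.
  i=5: a_5=7, p_5 = 7*6142 + 535 = 43529, q_5 = 7*1171 + 102 = 8299.
  i=6: a_6=3, p_6 = 3*43529 + 6142 = 136729, q_6 = 3*8299 + 1171 = 26068.

5/1, 21/4, 257/49, 535/102, 6142/1171, 43529/8299, 136729/26068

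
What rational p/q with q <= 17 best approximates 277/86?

Expand x = 277/86 as a continued fraction with the Euclidean algorithm:
  277 = 3*86 + 19, so a_0 = 3.
  86 = 4*19 + 10, so a_1 = 4.
  19 = 1*10 + 9, so a_2 = 1.
  10 = 1*9 + 1, so a_3 = 1.
  9 = 9*1 + 0, so a_4 = 9.
so x = [3; 4, 1, 1, 9].
Convergents (p_i = a_i*p_{i-1} + p_{i-2}, q_i = a_i*q_{i-1} + q_{i-2} with p_{-2}=0, p_{-1}=1, q_{-2}=1, q_{-1}=0), until the denominator exceeds 17:
  i=0: a_0=3, p_0 = 3*1 + 0 = 3, q_0 = 3*0 + 1 = 1.
  i=1: a_1=4, p_1 = 4*3 + 1 = 13, q_1 = 4*1 + 0 = 4.
  i=2: a_2=1, p_2 = 1*13 + 3 = 16, q_2 = 1*4 + 1 = 5.
  i=3: a_3=1, p_3 = 1*16 + 13 = 29, q_3 = 1*5 + 4 = 9.
  i=4: a_4=9, p_4 = 9*29 + 16 = 277, q_4 = 9*9 + 5 = 86.
q_4 = 86 > 17, so the last convergent with denominator <= 17 is p_3/q_3 = 29/9.
The closest fraction with denominator <= 17 is either p_3/q_3 or the intermediate fraction (k*p_3 + p_2)/(k*q_3 + q_2) with the largest k >= 1 whose denominator stays <= 17; these approach x as k grows, and every other convergent or intermediate fraction in range is farther away.
Largest k: floor((17 - q_2)/q_3) = floor((17 - 5)/9) = 1.
That gives (1*29 + 16)/(1*9 + 5) = 45/14.
Compare the errors: |x - 29/9| = |277*9 - 29*86|/(86*9) = 1/774, and |x - 45/14| = |277*14 - 45*86|/(86*14) = 8/1204.
Cross-multiplying, 1*1204 = 1204 < 6192 = 8*774, so 1/774 is smaller: the convergent 29/9 is closer to x than 45/14.

29/9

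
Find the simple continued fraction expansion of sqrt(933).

[30; (1, 1, 5, 20, 5, 1, 1, 60)]

Write x_i = (sqrt(933) + m_i)/d_i with (m_0, d_0) = (0, 1). a_0 = floor(sqrt(933)) = 30, since 30^2 = 900 <= 933 < 961 = 31^2.
Iterate m_{i+1} = d_i*a_i - m_i, d_{i+1} = (933 - m_{i+1}^2)/d_i, a_{i+1} = floor((a_0 + m_{i+1})/d_{i+1}):
  m_1 = 1*30 - 0 = 30, d_1 = (933 - 30^2)/1 = 33/1 = 33, a_1 = floor((30 + 30)/33) = 1.
  m_2 = 33*1 - 30 = 3, d_2 = (933 - 3^2)/33 = 924/33 = 28, a_2 = floor((30 + 3)/28) = 1.
  m_3 = 28*1 - 3 = 25, d_3 = (933 - 25^2)/28 = 308/28 = 11, a_3 = floor((30 + 25)/11) = 5.
  m_4 = 11*5 - 25 = 30, d_4 = (933 - 30^2)/11 = 33/11 = 3, a_4 = floor((30 + 30)/3) = 20.
  m_5 = 3*20 - 30 = 30, d_5 = (933 - 30^2)/3 = 33/3 = 11, a_5 = floor((30 + 30)/11) = 5.
  m_6 = 11*5 - 30 = 25, d_6 = (933 - 25^2)/11 = 308/11 = 28, a_6 = floor((30 + 25)/28) = 1.
  m_7 = 28*1 - 25 = 3, d_7 = (933 - 3^2)/28 = 924/28 = 33, a_7 = floor((30 + 3)/33) = 1.
  m_8 = 33*1 - 3 = 30, d_8 = (933 - 30^2)/33 = 33/33 = 1, a_8 = floor((30 + 30)/1) = 60.
  m_9 = 1*60 - 30 = 30, d_9 = (933 - 30^2)/1 = 33/1 = 33: (m_9, d_9) = (m_1, d_1) = (30, 33), so from here the quotients repeat a_1, ..., a_8; the period length is 8.
Hence the expansion of sqrt(933) is a_0 = 30 followed by the repeating block 1, 1, 5, 20, 5, 1, 1, 60 (period 8).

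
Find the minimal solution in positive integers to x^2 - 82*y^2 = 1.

First expand sqrt(82) as a continued fraction. With x_i = (sqrt(82) + m_i)/d_i and (m_0, d_0) = (0, 1): a_0 = floor(sqrt(82)) = 9, since 9^2 = 81 <= 82 < 100 = 10^2.
Iterate m_{i+1} = d_i*a_i - m_i, d_{i+1} = (82 - m_{i+1}^2)/d_i, a_{i+1} = floor((a_0 + m_{i+1})/d_{i+1}):
  m_1 = 1*9 - 0 = 9, d_1 = (82 - 9^2)/1 = 1/1 = 1, a_1 = floor((9 + 9)/1) = 18.
  m_2 = 1*18 - 9 = 9, d_2 = (82 - 9^2)/1 = 1/1 = 1: (m_2, d_2) = (m_1, d_1) = (9, 1), so from here the quotient a_1 repeats; the period length is 1.
So sqrt(82) = [9; (18)] with period length k = 1.
k is odd, so (p_{k-1}, q_{k-1}) only solves x^2 - 82y^2 = -1 and the fundamental solution of x^2 - 82y^2 = 1 is (p_{2k-1}, q_{2k-1}) = (p_1, q_1); compute convergents through index 1, running through the period twice.
Convergents (p_i = a_i*p_{i-1} + p_{i-2}, q_i = a_i*q_{i-1} + q_{i-2} with p_{-2}=0, p_{-1}=1, q_{-2}=1, q_{-1}=0):
  i=0: a_0=9, p_0 = 9*1 + 0 = 9, q_0 = 9*0 + 1 = 1.
  i=1: a_1=18, p_1 = 18*9 + 1 = 163, q_1 = 18*1 + 0 = 18.
Indeed p_0^2 - 82*q_0^2 = 81 - 82 = -1, not +1.
Check: 163^2 - 82*18^2 = 26569 - 26568 = 1, so (x, y) = (163, 18) solves the equation, and by the theorem it is the least positive solution.

(x, y) = (163, 18)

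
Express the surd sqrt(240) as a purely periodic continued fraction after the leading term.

Write x_i = (sqrt(240) + m_i)/d_i with (m_0, d_0) = (0, 1). a_0 = floor(sqrt(240)) = 15, since 15^2 = 225 <= 240 < 256 = 16^2.
Iterate m_{i+1} = d_i*a_i - m_i, d_{i+1} = (240 - m_{i+1}^2)/d_i, a_{i+1} = floor((a_0 + m_{i+1})/d_{i+1}):
  m_1 = 1*15 - 0 = 15, d_1 = (240 - 15^2)/1 = 15/1 = 15, a_1 = floor((15 + 15)/15) = 2.
  m_2 = 15*2 - 15 = 15, d_2 = (240 - 15^2)/15 = 15/15 = 1, a_2 = floor((15 + 15)/1) = 30.
  m_3 = 1*30 - 15 = 15, d_3 = (240 - 15^2)/1 = 15/1 = 15: (m_3, d_3) = (m_1, d_1) = (15, 15), so from here the quotients repeat a_1, a_2; the period length is 2.
Hence the expansion of sqrt(240) is a_0 = 15 followed by the repeating block 2, 30 (period 2).

[15; (2, 30)]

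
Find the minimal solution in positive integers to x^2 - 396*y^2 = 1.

First expand sqrt(396) as a continued fraction. With x_i = (sqrt(396) + m_i)/d_i and (m_0, d_0) = (0, 1): a_0 = floor(sqrt(396)) = 19, since 19^2 = 361 <= 396 < 400 = 20^2.
Iterate m_{i+1} = d_i*a_i - m_i, d_{i+1} = (396 - m_{i+1}^2)/d_i, a_{i+1} = floor((a_0 + m_{i+1})/d_{i+1}):
  m_1 = 1*19 - 0 = 19, d_1 = (396 - 19^2)/1 = 35/1 = 35, a_1 = floor((19 + 19)/35) = 1.
  m_2 = 35*1 - 19 = 16, d_2 = (396 - 16^2)/35 = 140/35 = 4, a_2 = floor((19 + 16)/4) = 8.
  m_3 = 4*8 - 16 = 16, d_3 = (396 - 16^2)/4 = 140/4 = 35, a_3 = floor((19 + 16)/35) = 1.
  m_4 = 35*1 - 16 = 19, d_4 = (396 - 19^2)/35 = 35/35 = 1, a_4 = floor((19 + 19)/1) = 38.
  m_5 = 1*38 - 19 = 19, d_5 = (396 - 19^2)/1 = 35/1 = 35: (m_5, d_5) = (m_1, d_1) = (19, 35), so from here the quotients repeat a_1, ..., a_4; the period length is 4.
So sqrt(396) = [19; (1, 8, 1, 38)] with period length k = 4.
k is even, so the fundamental solution of x^2 - 396y^2 = 1 is (p_{k-1}, q_{k-1}) = (p_3, q_3); compute convergents through index 3.
Convergents (p_i = a_i*p_{i-1} + p_{i-2}, q_i = a_i*q_{i-1} + q_{i-2} with p_{-2}=0, p_{-1}=1, q_{-2}=1, q_{-1}=0):
  i=0: a_0=19, p_0 = 19*1 + 0 = 19, q_0 = 19*0 + 1 = 1.
  i=1: a_1=1, p_1 = 1*19 + 1 = 20, q_1 = 1*1 + 0 = 1.
  i=2: a_2=8, p_2 = 8*20 + 19 = 179, q_2 = 8*1 + 1 = 9.
  i=3: a_3=1, p_3 = 1*179 + 20 = 199, q_3 = 1*9 + 1 = 10.
Check: 199^2 - 396*10^2 = 39601 - 39600 = 1, so (x, y) = (199, 10) solves the equation, and by the theorem it is the least positive solution.

(x, y) = (199, 10)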